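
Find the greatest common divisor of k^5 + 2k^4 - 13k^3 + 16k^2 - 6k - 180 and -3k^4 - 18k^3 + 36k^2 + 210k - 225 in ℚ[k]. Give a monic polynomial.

k^2 + 2k - 15

Apply the Euclidean algorithm:
  k^5 + 2k^4 - 13k^3 + 16k^2 - 6k - 180 = (-(1/3)k + 4/3)(-3k^4 - 18k^3 + 36k^2 + 210k - 225) + (23k^3 + 38k^2 - 361k + 120)
  -3k^4 - 18k^3 + 36k^2 + 210k - 225 = (-(3/23)k - 300/529)(23k^3 + 38k^2 - 361k + 120) + ((5535/529)k^2 + (11070/529)k - 83025/529)
  23k^3 + 38k^2 - 361k + 120 = ((12167/5535)k - 4232/5535)((5535/529)k^2 + (11070/529)k - 83025/529) + (0)
Last nonzero remainder: (5535/529)k^2 + (11070/529)k - 83025/529. Dividing through by 5535/529 gives the monic gcd k^2 + 2k - 15.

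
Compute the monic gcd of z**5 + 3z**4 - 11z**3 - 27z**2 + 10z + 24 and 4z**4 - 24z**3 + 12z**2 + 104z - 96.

Apply the Euclidean algorithm:
  z**5 + 3z**4 - 11z**3 - 27z**2 + 10z + 24 = ((1/4)z + 9/4)(4z**4 - 24z**3 + 12z**2 + 104z - 96) + (40z**3 - 80z**2 - 200z + 240)
  4z**4 - 24z**3 + 12z**2 + 104z - 96 = ((1/10)z - 2/5)(40z**3 - 80z**2 - 200z + 240) + (0)
Last nonzero remainder: 40z**3 - 80z**2 - 200z + 240. Dividing through by 40 gives the monic gcd z**3 - 2z**2 - 5z + 6.

z**3 - 2z**2 - 5z + 6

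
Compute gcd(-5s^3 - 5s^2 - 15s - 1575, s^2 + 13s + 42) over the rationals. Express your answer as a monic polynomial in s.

Repeated division with remainder:
  -5s^3 - 5s^2 - 15s - 1575 = (-5s + 60)(s^2 + 13s + 42) + (-585s - 4095)
  s^2 + 13s + 42 = (-(1/585)s - 2/195)(-585s - 4095) + (0)
Last nonzero remainder: -585s - 4095. Dividing through by -585 gives the monic gcd s + 7.

s + 7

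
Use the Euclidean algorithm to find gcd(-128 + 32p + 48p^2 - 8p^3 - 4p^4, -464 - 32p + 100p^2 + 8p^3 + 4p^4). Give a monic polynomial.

-4 + p^2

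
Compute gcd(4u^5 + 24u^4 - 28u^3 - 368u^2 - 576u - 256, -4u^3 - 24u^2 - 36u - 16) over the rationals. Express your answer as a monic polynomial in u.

u^3 + 6u^2 + 9u + 4

Apply the Euclidean algorithm:
  4u^5 + 24u^4 - 28u^3 - 368u^2 - 576u - 256 = (-u^2 + 16)(-4u^3 - 24u^2 - 36u - 16) + (0)
Last nonzero remainder: -4u^3 - 24u^2 - 36u - 16. Dividing through by -4 gives the monic gcd u^3 + 6u^2 + 9u + 4.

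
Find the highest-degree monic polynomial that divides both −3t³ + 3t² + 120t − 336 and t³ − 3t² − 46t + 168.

t² + 3t − 28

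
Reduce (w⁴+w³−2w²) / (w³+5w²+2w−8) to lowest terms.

(w²)/(w+4)

Euclidean algorithm in ℚ[w]:
  w⁴+w³−2w² = (w−4)(w³+5w²+2w−8) + (16w²+16w−32)
  w³+5w²+2w−8 = ((1/16)w+1/4)(16w²+16w−32) + (0)
Last nonzero remainder: 16w²+16w−32. Dividing through by 16 gives the monic gcd w²+w−2.
Cancel w²+w−2 from numerator and denominator to get the reduced form.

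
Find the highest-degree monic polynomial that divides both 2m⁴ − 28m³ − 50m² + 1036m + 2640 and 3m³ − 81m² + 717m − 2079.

m − 11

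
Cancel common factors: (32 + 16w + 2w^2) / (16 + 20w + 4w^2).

(4 + w)/(2 + 2w)

Repeated division with remainder:
  2w^2 + 16w + 32 = (1/2)(4w^2 + 20w + 16) + (6w + 24)
  4w^2 + 20w + 16 = ((2/3)w + 2/3)(6w + 24) + (0)
Last nonzero remainder: 6w + 24. Dividing through by 6 gives the monic gcd w + 4.
Cancel w + 4 from numerator and denominator to get the reduced form.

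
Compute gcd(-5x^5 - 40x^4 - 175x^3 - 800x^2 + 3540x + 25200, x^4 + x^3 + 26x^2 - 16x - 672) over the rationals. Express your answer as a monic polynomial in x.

x^3 - 3x^2 + 38x - 168

Apply the Euclidean algorithm:
  -5x^5 - 40x^4 - 175x^3 - 800x^2 + 3540x + 25200 = (-5x - 35)(x^4 + x^3 + 26x^2 - 16x - 672) + (-10x^3 + 30x^2 - 380x + 1680)
  x^4 + x^3 + 26x^2 - 16x - 672 = (-(1/10)x - 2/5)(-10x^3 + 30x^2 - 380x + 1680) + (0)
Last nonzero remainder: -10x^3 + 30x^2 - 380x + 1680. Dividing through by -10 gives the monic gcd x^3 - 3x^2 + 38x - 168.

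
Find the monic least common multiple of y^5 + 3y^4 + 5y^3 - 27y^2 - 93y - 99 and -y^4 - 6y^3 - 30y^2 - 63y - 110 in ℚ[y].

y^7 + 6y^6 + 24y^5 + 18y^4 - 124y^3 - 648y^2 - 1227y - 990

Repeated division with remainder:
  y^5 + 3y^4 + 5y^3 - 27y^2 - 93y - 99 = (-y + 3)(-y^4 - 6y^3 - 30y^2 - 63y - 110) + (-7y^3 - 14y + 231)
  -y^4 - 6y^3 - 30y^2 - 63y - 110 = ((1/7)y + 6/7)(-7y^3 - 14y + 231) + (-28y^2 - 84y - 308)
  -7y^3 - 14y + 231 = ((1/4)y - 3/4)(-28y^2 - 84y - 308) + (0)
Last nonzero remainder: -28y^2 - 84y - 308. Dividing through by -28 gives the monic gcd y^2 + 3y + 11.
Then lcm(f, g) = f·g / gcd(f, g); expanding and making the result monic gives the answer.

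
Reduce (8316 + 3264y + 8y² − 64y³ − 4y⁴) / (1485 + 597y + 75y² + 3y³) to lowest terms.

By polynomial division,
  −4y⁴ − 64y³ + 8y² + 3264y + 8316 = (−(4/3)y + 12)(3y³ + 75y² + 597y + 1485) + (−96y² − 1920y − 9504)
  3y³ + 75y² + 597y + 1485 = (−(1/32)y − 5/32)(−96y² − 1920y − 9504) + (0)
Last nonzero remainder: −96y² − 1920y − 9504. Dividing through by −96 gives the monic gcd y² + 20y + 99.
Cancel y² + 20y + 99 from numerator and denominator to get the reduced form.

(84 + 16y − 4y²)/(15 + 3y)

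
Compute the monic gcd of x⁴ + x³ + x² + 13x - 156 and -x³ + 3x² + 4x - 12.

Euclidean algorithm in ℚ[x]:
  x⁴ + x³ + x² + 13x - 156 = (-x - 4)(-x³ + 3x² + 4x - 12) + (17x² + 17x - 204)
  -x³ + 3x² + 4x - 12 = (-(1/17)x + 4/17)(17x² + 17x - 204) + (-12x + 36)
  17x² + 17x - 204 = (-(17/12)x - 17/3)(-12x + 36) + (0)
Last nonzero remainder: -12x + 36. Dividing through by -12 gives the monic gcd x - 3.

x - 3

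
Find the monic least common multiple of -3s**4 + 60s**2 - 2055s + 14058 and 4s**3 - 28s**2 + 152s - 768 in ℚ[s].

s**6 - s**5 + 12s**4 + 705s**3 - 6011s**2 + 26606s - 149952

Euclidean algorithm in ℚ[s]:
  -3s**4 + 60s**2 - 2055s + 14058 = (-(3/4)s - 21/4)(4s**3 - 28s**2 + 152s - 768) + (27s**2 - 1833s + 10026)
  4s**3 - 28s**2 + 152s - 768 = ((4/27)s + 2192/243)(27s**2 - 1833s + 10026) + ((1231312/81)s - 2462624/27)
  27s**2 - 1833s + 10026 = ((2187/1231312)s - 135351/1231312)((1231312/81)s - 2462624/27) + (0)
Last nonzero remainder: (1231312/81)s - 2462624/27. Dividing through by 1231312/81 gives the monic gcd s - 6.
Then lcm(f, g) = f·g / gcd(f, g); expanding and making the result monic gives the answer.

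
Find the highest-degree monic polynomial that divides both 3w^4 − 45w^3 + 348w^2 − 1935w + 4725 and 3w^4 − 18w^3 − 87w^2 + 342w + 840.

w^2 − 12w + 35

Apply the Euclidean algorithm:
  3w^4 − 45w^3 + 348w^2 − 1935w + 4725 = (3w^4 − 18w^3 − 87w^2 + 342w + 840) + (−27w^3 + 435w^2 − 2277w + 3885)
  3w^4 − 18w^3 − 87w^2 + 342w + 840 = (−(1/9)w − 91/81)(−27w^3 + 435w^2 − 2277w + 3885) + ((4015/27)w^2 − (16060/9)w + 140525/27)
  −27w^3 + 435w^2 − 2277w + 3885 = (−(729/4015)w + 2997/4015)((4015/27)w^2 − (16060/9)w + 140525/27) + (0)
Last nonzero remainder: (4015/27)w^2 − (16060/9)w + 140525/27. Dividing through by 4015/27 gives the monic gcd w^2 − 12w + 35.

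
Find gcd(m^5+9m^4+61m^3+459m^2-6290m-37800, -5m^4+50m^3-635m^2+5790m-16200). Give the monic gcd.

Apply the Euclidean algorithm:
  m^5+9m^4+61m^3+459m^2-6290m-37800 = (-(1/5)m-19/5)(-5m^4+50m^3-635m^2+5790m-16200) + (124m^3-796m^2+12472m-99360)
  -5m^4+50m^3-635m^2+5790m-16200 = (-(5/124)m+555/3844)(124m^3-796m^2+12472m-99360) + (-(16500/961)m^2-(16500/961)m-1782000/961)
  124m^3-796m^2+12472m-99360 = (-(29791/4125)m+44206/825)(-(16500/961)m^2-(16500/961)m-1782000/961) + (0)
Last nonzero remainder: -(16500/961)m^2-(16500/961)m-1782000/961. Dividing through by -16500/961 gives the monic gcd m^2+m+108.

m^2+m+108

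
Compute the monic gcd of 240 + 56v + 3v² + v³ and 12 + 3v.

Euclidean algorithm in ℚ[v]:
  v³ + 3v² + 56v + 240 = ((1/3)v² - (1/3)v + 20)(3v + 12) + (0)
Last nonzero remainder: 3v + 12. Dividing through by 3 gives the monic gcd v + 4.

4 + v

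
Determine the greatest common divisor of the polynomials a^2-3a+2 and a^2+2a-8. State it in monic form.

a-2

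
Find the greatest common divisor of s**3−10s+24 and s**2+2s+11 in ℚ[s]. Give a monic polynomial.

Repeated division with remainder:
  s**3−10s+24 = (s−2)(s**2+2s+11) + (−17s+46)
  s**2+2s+11 = (−(1/17)s−80/289)(−17s+46) + (6859/289)
  −17s+46 = (−(4913/6859)s+13294/6859)(6859/289) + (0)
The last nonzero remainder is the constant 6859/289, so the polynomials are coprime and gcd = 1.

1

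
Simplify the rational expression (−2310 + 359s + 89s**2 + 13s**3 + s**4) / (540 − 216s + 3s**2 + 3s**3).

(77 + 6s + s**2)/(−18 + 3s)

By polynomial division,
  s**4 + 13s**3 + 89s**2 + 359s − 2310 = ((1/3)s + 4)(3s**3 + 3s**2 − 216s + 540) + (149s**2 + 1043s − 4470)
  3s**3 + 3s**2 − 216s + 540 = ((3/149)s − 18/149)(149s**2 + 1043s − 4470) + (0)
Last nonzero remainder: 149s**2 + 1043s − 4470. Dividing through by 149 gives the monic gcd s**2 + 7s − 30.
Cancel s**2 + 7s − 30 from numerator and denominator to get the reduced form.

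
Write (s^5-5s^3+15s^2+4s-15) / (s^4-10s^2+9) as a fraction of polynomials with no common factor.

(s^2-3s+5)/(s-3)

By polynomial division,
  s^5-5s^3+15s^2+4s-15 = (s)(s^4-10s^2+9) + (5s^3+15s^2-5s-15)
  s^4-10s^2+9 = ((1/5)s-3/5)(5s^3+15s^2-5s-15) + (0)
Last nonzero remainder: 5s^3+15s^2-5s-15. Dividing through by 5 gives the monic gcd s^3+3s^2-s-3.
Cancel s^3+3s^2-s-3 from numerator and denominator to get the reduced form.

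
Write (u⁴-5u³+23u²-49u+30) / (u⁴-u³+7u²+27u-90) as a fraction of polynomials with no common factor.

(u-1)/(u+3)

By polynomial division,
  u⁴-5u³+23u²-49u+30 = (u⁴-u³+7u²+27u-90) + (-4u³+16u²-76u+120)
  u⁴-u³+7u²+27u-90 = (-(1/4)u-3/4)(-4u³+16u²-76u+120) + (0)
Last nonzero remainder: -4u³+16u²-76u+120. Dividing through by -4 gives the monic gcd u³-4u²+19u-30.
Cancel u³-4u²+19u-30 from numerator and denominator to get the reduced form.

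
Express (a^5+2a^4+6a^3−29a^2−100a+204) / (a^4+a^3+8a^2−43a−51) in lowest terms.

Apply the Euclidean algorithm:
  a^5+2a^4+6a^3−29a^2−100a+204 = (a+1)(a^4+a^3+8a^2−43a−51) + (−3a^3+6a^2−6a+255)
  a^4+a^3+8a^2−43a−51 = (−(1/3)a−1)(−3a^3+6a^2−6a+255) + (12a^2+36a+204)
  −3a^3+6a^2−6a+255 = (−(1/4)a+5/4)(12a^2+36a+204) + (0)
Last nonzero remainder: 12a^2+36a+204. Dividing through by 12 gives the monic gcd a^2+3a+17.
Cancel a^2+3a+17 from numerator and denominator to get the reduced form.

(a^3−a^2−8a+12)/(a^2−2a−3)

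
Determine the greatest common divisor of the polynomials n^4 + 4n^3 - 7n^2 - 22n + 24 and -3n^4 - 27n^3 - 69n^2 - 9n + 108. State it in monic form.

n^3 + 6n^2 + 5n - 12

Repeated division with remainder:
  n^4 + 4n^3 - 7n^2 - 22n + 24 = (-1/3)(-3n^4 - 27n^3 - 69n^2 - 9n + 108) + (-5n^3 - 30n^2 - 25n + 60)
  -3n^4 - 27n^3 - 69n^2 - 9n + 108 = ((3/5)n + 9/5)(-5n^3 - 30n^2 - 25n + 60) + (0)
Last nonzero remainder: -5n^3 - 30n^2 - 25n + 60. Dividing through by -5 gives the monic gcd n^3 + 6n^2 + 5n - 12.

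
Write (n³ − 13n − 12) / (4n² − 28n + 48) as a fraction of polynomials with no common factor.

(n² + 4n + 3)/(4n − 12)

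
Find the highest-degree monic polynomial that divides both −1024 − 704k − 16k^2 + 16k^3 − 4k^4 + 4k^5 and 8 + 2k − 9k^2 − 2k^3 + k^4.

−8 − 2k + k^2

Repeated division with remainder:
  4k^5 − 4k^4 + 16k^3 − 16k^2 − 704k − 1024 = (4k + 4)(k^4 − 2k^3 − 9k^2 + 2k + 8) + (60k^3 + 12k^2 − 744k − 1056)
  k^4 − 2k^3 − 9k^2 + 2k + 8 = ((1/60)k − 11/300)(60k^3 + 12k^2 − 744k − 1056) + ((96/25)k^2 − (192/25)k − 768/25)
  60k^3 + 12k^2 − 744k − 1056 = ((125/8)k + 275/8)((96/25)k^2 − (192/25)k − 768/25) + (0)
Last nonzero remainder: (96/25)k^2 − (192/25)k − 768/25. Dividing through by 96/25 gives the monic gcd k^2 − 2k − 8.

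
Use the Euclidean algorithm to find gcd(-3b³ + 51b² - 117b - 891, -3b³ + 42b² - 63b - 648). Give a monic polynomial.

b² - 6b - 27

Apply the Euclidean algorithm:
  -3b³ + 51b² - 117b - 891 = (-3b³ + 42b² - 63b - 648) + (9b² - 54b - 243)
  -3b³ + 42b² - 63b - 648 = (-(1/3)b + 8/3)(9b² - 54b - 243) + (0)
Last nonzero remainder: 9b² - 54b - 243. Dividing through by 9 gives the monic gcd b² - 6b - 27.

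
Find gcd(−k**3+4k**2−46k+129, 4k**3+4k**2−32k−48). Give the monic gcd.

By polynomial division,
  −k**3+4k**2−46k+129 = (−1/4)(4k**3+4k**2−32k−48) + (5k**2−54k+117)
  4k**3+4k**2−32k−48 = ((4/5)k+236/25)(5k**2−54k+117) + ((9604/25)k−28812/25)
  5k**2−54k+117 = ((125/9604)k−975/9604)((9604/25)k−28812/25) + (0)
Last nonzero remainder: (9604/25)k−28812/25. Dividing through by 9604/25 gives the monic gcd k−3.

k−3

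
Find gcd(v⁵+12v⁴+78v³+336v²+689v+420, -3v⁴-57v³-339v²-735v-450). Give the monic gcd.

v³+9v²+23v+15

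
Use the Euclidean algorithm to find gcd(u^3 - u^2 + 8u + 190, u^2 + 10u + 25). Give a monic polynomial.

Repeated division with remainder:
  u^3 - u^2 + 8u + 190 = (u - 11)(u^2 + 10u + 25) + (93u + 465)
  u^2 + 10u + 25 = ((1/93)u + 5/93)(93u + 465) + (0)
Last nonzero remainder: 93u + 465. Dividing through by 93 gives the monic gcd u + 5.

u + 5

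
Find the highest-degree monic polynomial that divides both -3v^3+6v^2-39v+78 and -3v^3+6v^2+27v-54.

v-2

Euclidean algorithm in ℚ[v]:
  -3v^3+6v^2-39v+78 = (-3v^3+6v^2+27v-54) + (-66v+132)
  -3v^3+6v^2+27v-54 = ((1/22)v^2-9/22)(-66v+132) + (0)
Last nonzero remainder: -66v+132. Dividing through by -66 gives the monic gcd v-2.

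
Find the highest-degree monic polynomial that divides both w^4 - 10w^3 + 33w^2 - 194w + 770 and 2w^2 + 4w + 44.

w^2 + 2w + 22

Repeated division with remainder:
  w^4 - 10w^3 + 33w^2 - 194w + 770 = ((1/2)w^2 - 6w + 35/2)(2w^2 + 4w + 44) + (0)
Last nonzero remainder: 2w^2 + 4w + 44. Dividing through by 2 gives the monic gcd w^2 + 2w + 22.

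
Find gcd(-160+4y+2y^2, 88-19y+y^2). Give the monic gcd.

-8+y

By polynomial division,
  2y^2+4y-160 = (2)(y^2-19y+88) + (42y-336)
  y^2-19y+88 = ((1/42)y-11/42)(42y-336) + (0)
Last nonzero remainder: 42y-336. Dividing through by 42 gives the monic gcd y-8.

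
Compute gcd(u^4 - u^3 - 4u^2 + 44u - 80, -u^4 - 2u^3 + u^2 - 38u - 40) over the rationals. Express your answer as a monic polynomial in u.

u^3 + u^2 - 2u + 40

By polynomial division,
  u^4 - u^3 - 4u^2 + 44u - 80 = (-1)(-u^4 - 2u^3 + u^2 - 38u - 40) + (-3u^3 - 3u^2 + 6u - 120)
  -u^4 - 2u^3 + u^2 - 38u - 40 = ((1/3)u + 1/3)(-3u^3 - 3u^2 + 6u - 120) + (0)
Last nonzero remainder: -3u^3 - 3u^2 + 6u - 120. Dividing through by -3 gives the monic gcd u^3 + u^2 - 2u + 40.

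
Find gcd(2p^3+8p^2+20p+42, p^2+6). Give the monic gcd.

1

Euclidean algorithm in ℚ[p]:
  2p^3+8p^2+20p+42 = (2p+8)(p^2+6) + (8p−6)
  p^2+6 = ((1/8)p+3/32)(8p−6) + (105/16)
  8p−6 = ((128/105)p−32/35)(105/16) + (0)
The last nonzero remainder is the constant 105/16, so the polynomials are coprime and gcd = 1.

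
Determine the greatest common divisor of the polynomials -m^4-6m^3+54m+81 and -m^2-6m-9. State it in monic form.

By polynomial division,
  -m^4-6m^3+54m+81 = (m^2-9)(-m^2-6m-9) + (0)
Last nonzero remainder: -m^2-6m-9. Dividing through by -1 gives the monic gcd m^2+6m+9.

m^2+6m+9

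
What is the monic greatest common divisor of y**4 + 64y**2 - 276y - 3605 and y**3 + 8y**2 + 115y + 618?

y**2 + 2y + 103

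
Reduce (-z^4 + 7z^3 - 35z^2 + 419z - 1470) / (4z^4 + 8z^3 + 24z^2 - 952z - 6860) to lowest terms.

(-z^2 + 11z - 30)/(4z^2 - 8z - 140)

Repeated division with remainder:
  -z^4 + 7z^3 - 35z^2 + 419z - 1470 = (-1/4)(4z^4 + 8z^3 + 24z^2 - 952z - 6860) + (9z^3 - 29z^2 + 181z - 3185)
  4z^4 + 8z^3 + 24z^2 - 952z - 6860 = ((4/9)z + 188/81)(9z^3 - 29z^2 + 181z - 3185) + ((880/81)z^2 + (3520/81)z + 43120/81)
  9z^3 - 29z^2 + 181z - 3185 = ((729/880)z - 1053/176)((880/81)z^2 + (3520/81)z + 43120/81) + (0)
Last nonzero remainder: (880/81)z^2 + (3520/81)z + 43120/81. Dividing through by 880/81 gives the monic gcd z^2 + 4z + 49.
Cancel z^2 + 4z + 49 from numerator and denominator to get the reduced form.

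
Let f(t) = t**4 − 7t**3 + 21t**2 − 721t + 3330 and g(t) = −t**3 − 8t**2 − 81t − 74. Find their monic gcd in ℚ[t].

t**2 + 7t + 74

By polynomial division,
  t**4 − 7t**3 + 21t**2 − 721t + 3330 = (−t + 15)(−t**3 − 8t**2 − 81t − 74) + (60t**2 + 420t + 4440)
  −t**3 − 8t**2 − 81t − 74 = (−(1/60)t − 1/60)(60t**2 + 420t + 4440) + (0)
Last nonzero remainder: 60t**2 + 420t + 4440. Dividing through by 60 gives the monic gcd t**2 + 7t + 74.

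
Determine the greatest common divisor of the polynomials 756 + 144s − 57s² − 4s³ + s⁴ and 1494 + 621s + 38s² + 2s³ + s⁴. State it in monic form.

18 + 9s + s²

Apply the Euclidean algorithm:
  s⁴ − 4s³ − 57s² + 144s + 756 = (s⁴ + 2s³ + 38s² + 621s + 1494) + (−6s³ − 95s² − 477s − 738)
  s⁴ + 2s³ + 38s² + 621s + 1494 = (−(1/6)s + 83/36)(−6s³ − 95s² − 477s − 738) + ((6391/36)s² + (6391/4)s + 6391/2)
  −6s³ − 95s² − 477s − 738 = (−(216/6391)s − 1476/6391)((6391/36)s² + (6391/4)s + 6391/2) + (0)
Last nonzero remainder: (6391/36)s² + (6391/4)s + 6391/2. Dividing through by 6391/36 gives the monic gcd s² + 9s + 18.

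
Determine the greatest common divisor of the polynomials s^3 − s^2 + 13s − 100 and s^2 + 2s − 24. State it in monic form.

s − 4

Apply the Euclidean algorithm:
  s^3 − s^2 + 13s − 100 = (s − 3)(s^2 + 2s − 24) + (43s − 172)
  s^2 + 2s − 24 = ((1/43)s + 6/43)(43s − 172) + (0)
Last nonzero remainder: 43s − 172. Dividing through by 43 gives the monic gcd s − 4.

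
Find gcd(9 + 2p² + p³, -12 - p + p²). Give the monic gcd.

Euclidean algorithm in ℚ[p]:
  p³ + 2p² + 9 = (p + 3)(p² - p - 12) + (15p + 45)
  p² - p - 12 = ((1/15)p - 4/15)(15p + 45) + (0)
Last nonzero remainder: 15p + 45. Dividing through by 15 gives the monic gcd p + 3.

3 + p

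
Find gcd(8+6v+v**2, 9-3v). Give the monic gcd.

By polynomial division,
  v**2+6v+8 = (-(1/3)v-3)(-3v+9) + (35)
  -3v+9 = (-(3/35)v+9/35)(35) + (0)
The last nonzero remainder is the constant 35, so the polynomials are coprime and gcd = 1.

1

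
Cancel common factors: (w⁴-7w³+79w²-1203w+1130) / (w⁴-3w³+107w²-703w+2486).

(w²-11w+10)/(w²-7w+22)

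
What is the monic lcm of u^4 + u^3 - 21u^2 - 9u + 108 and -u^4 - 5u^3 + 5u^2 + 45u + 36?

Euclidean algorithm in ℚ[u]:
  u^4 + u^3 - 21u^2 - 9u + 108 = (-1)(-u^4 - 5u^3 + 5u^2 + 45u + 36) + (-4u^3 - 16u^2 + 36u + 144)
  -u^4 - 5u^3 + 5u^2 + 45u + 36 = ((1/4)u + 1/4)(-4u^3 - 16u^2 + 36u + 144) + (0)
Last nonzero remainder: -4u^3 - 16u^2 + 36u + 144. Dividing through by -4 gives the monic gcd u^3 + 4u^2 - 9u - 36.
Then lcm(f, g) = f·g / gcd(f, g); expanding and making the result monic gives the answer.

u^5 + 2u^4 - 20u^3 - 30u^2 + 99u + 108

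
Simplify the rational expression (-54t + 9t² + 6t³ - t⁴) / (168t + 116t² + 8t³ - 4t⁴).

Repeated division with remainder:
  -t⁴ + 6t³ + 9t² - 54t = (1/4)(-4t⁴ + 8t³ + 116t² + 168t) + (4t³ - 20t² - 96t)
  -4t⁴ + 8t³ + 116t² + 168t = (-t - 3)(4t³ - 20t² - 96t) + (-40t² - 120t)
  4t³ - 20t² - 96t = (-(1/10)t + 4/5)(-40t² - 120t) + (0)
Last nonzero remainder: -40t² - 120t. Dividing through by -40 gives the monic gcd t² + 3t.
Cancel t² + 3t from numerator and denominator to get the reduced form.

(18 - 9t + t²)/(-56 - 20t + 4t²)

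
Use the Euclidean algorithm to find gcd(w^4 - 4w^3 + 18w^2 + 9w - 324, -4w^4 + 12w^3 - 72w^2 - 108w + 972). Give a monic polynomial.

By polynomial division,
  w^4 - 4w^3 + 18w^2 + 9w - 324 = (-1/4)(-4w^4 + 12w^3 - 72w^2 - 108w + 972) + (-w^3 - 18w - 81)
  -4w^4 + 12w^3 - 72w^2 - 108w + 972 = (4w - 12)(-w^3 - 18w - 81) + (0)
Last nonzero remainder: -w^3 - 18w - 81. Dividing through by -1 gives the monic gcd w^3 + 18w + 81.

w^3 + 18w + 81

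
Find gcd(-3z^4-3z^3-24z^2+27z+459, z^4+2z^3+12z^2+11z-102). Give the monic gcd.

z^3+4z^2+20z+51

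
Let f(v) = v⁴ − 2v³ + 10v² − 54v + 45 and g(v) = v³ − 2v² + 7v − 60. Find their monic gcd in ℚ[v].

Repeated division with remainder:
  v⁴ − 2v³ + 10v² − 54v + 45 = (v)(v³ − 2v² + 7v − 60) + (3v² + 6v + 45)
  v³ − 2v² + 7v − 60 = ((1/3)v − 4/3)(3v² + 6v + 45) + (0)
Last nonzero remainder: 3v² + 6v + 45. Dividing through by 3 gives the monic gcd v² + 2v + 15.

v² + 2v + 15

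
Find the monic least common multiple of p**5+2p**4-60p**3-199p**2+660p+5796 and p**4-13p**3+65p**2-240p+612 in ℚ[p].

p**7+p**6-45p**5-105p**4-161p**3+1753p**2+5424p+98532

Repeated division with remainder:
  p**5+2p**4-60p**3-199p**2+660p+5796 = (p+15)(p**4-13p**3+65p**2-240p+612) + (70p**3-934p**2+3648p-3384)
  p**4-13p**3+65p**2-240p+612 = ((1/70)p+6/1225)(70p**3-934p**2+3648p-3384) + ((21389/1225)p**2-(256668/1225)p+770004/1225)
  70p**3-934p**2+3648p-3384 = ((85750/21389)p-115150/21389)((21389/1225)p**2-(256668/1225)p+770004/1225) + (0)
Last nonzero remainder: (21389/1225)p**2-(256668/1225)p+770004/1225. Dividing through by 21389/1225 gives the monic gcd p**2-12p+36.
Then lcm(f, g) = f·g / gcd(f, g); expanding and making the result monic gives the answer.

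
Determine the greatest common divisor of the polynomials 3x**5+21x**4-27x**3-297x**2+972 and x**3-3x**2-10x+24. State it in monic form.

x**2+x-6

By polynomial division,
  3x**5+21x**4-27x**3-297x**2+972 = (3x**2+30x+93)(x**3-3x**2-10x+24) + (210x**2+210x-1260)
  x**3-3x**2-10x+24 = ((1/210)x-2/105)(210x**2+210x-1260) + (0)
Last nonzero remainder: 210x**2+210x-1260. Dividing through by 210 gives the monic gcd x**2+x-6.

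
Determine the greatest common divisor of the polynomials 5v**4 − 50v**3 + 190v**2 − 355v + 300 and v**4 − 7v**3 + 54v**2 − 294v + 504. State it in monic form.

v**2 − 7v + 12

By polynomial division,
  5v**4 − 50v**3 + 190v**2 − 355v + 300 = (5)(v**4 − 7v**3 + 54v**2 − 294v + 504) + (−15v**3 − 80v**2 + 1115v − 2220)
  v**4 − 7v**3 + 54v**2 − 294v + 504 = (−(1/15)v + 37/45)(−15v**3 − 80v**2 + 1115v − 2220) + ((1747/9)v**2 − (12229/9)v + 6988/3)
  −15v**3 − 80v**2 + 1115v − 2220 = (−(135/1747)v − 1665/1747)((1747/9)v**2 − (12229/9)v + 6988/3) + (0)
Last nonzero remainder: (1747/9)v**2 − (12229/9)v + 6988/3. Dividing through by 1747/9 gives the monic gcd v**2 − 7v + 12.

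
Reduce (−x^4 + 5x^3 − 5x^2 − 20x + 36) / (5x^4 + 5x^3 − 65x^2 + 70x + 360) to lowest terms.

Euclidean algorithm in ℚ[x]:
  −x^4 + 5x^3 − 5x^2 − 20x + 36 = (−1/5)(5x^4 + 5x^3 − 65x^2 + 70x + 360) + (6x^3 − 18x^2 − 6x + 108)
  5x^4 + 5x^3 − 65x^2 + 70x + 360 = ((5/6)x + 10/3)(6x^3 − 18x^2 − 6x + 108) + (0)
Last nonzero remainder: 6x^3 − 18x^2 − 6x + 108. Dividing through by 6 gives the monic gcd x^3 − 3x^2 − x + 18.
Cancel x^3 − 3x^2 − x + 18 from numerator and denominator to get the reduced form.

(−x + 2)/(5x + 20)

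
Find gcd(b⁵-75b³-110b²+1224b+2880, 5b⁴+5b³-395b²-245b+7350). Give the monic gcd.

b²+b-30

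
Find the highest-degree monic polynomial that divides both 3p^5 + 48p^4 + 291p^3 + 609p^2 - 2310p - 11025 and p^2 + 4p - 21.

p^2 + 4p - 21

By polynomial division,
  3p^5 + 48p^4 + 291p^3 + 609p^2 - 2310p - 11025 = (3p^3 + 36p^2 + 210p + 525)(p^2 + 4p - 21) + (0)
The last nonzero remainder p^2 + 4p - 21 is already monic.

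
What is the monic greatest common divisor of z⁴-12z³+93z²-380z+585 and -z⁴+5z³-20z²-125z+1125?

z²-5z+45

Apply the Euclidean algorithm:
  z⁴-12z³+93z²-380z+585 = (-1)(-z⁴+5z³-20z²-125z+1125) + (-7z³+73z²-505z+1710)
  -z⁴+5z³-20z²-125z+1125 = ((1/7)z+38/49)(-7z³+73z²-505z+1710) + (-(219/49)z²+(1095/49)z-9855/49)
  -7z³+73z²-505z+1710 = ((343/219)z-1862/219)(-(219/49)z²+(1095/49)z-9855/49) + (0)
Last nonzero remainder: -(219/49)z²+(1095/49)z-9855/49. Dividing through by -219/49 gives the monic gcd z²-5z+45.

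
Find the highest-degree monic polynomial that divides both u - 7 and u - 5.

1

By polynomial division,
  u - 7 = (u - 5) + (-2)
  u - 5 = (-(1/2)u + 5/2)(-2) + (0)
The last nonzero remainder is the constant -2, so the polynomials are coprime and gcd = 1.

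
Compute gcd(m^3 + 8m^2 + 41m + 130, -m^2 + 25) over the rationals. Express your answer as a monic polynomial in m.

Repeated division with remainder:
  m^3 + 8m^2 + 41m + 130 = (-m - 8)(-m^2 + 25) + (66m + 330)
  -m^2 + 25 = (-(1/66)m + 5/66)(66m + 330) + (0)
Last nonzero remainder: 66m + 330. Dividing through by 66 gives the monic gcd m + 5.

m + 5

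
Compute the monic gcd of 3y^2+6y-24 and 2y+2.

Euclidean algorithm in ℚ[y]:
  3y^2+6y-24 = ((3/2)y+3/2)(2y+2) + (-27)
  2y+2 = (-(2/27)y-2/27)(-27) + (0)
The last nonzero remainder is the constant -27, so the polynomials are coprime and gcd = 1.

1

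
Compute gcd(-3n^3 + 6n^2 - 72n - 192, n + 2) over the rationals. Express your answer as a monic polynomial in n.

n + 2

By polynomial division,
  -3n^3 + 6n^2 - 72n - 192 = (-3n^2 + 12n - 96)(n + 2) + (0)
The last nonzero remainder n + 2 is already monic.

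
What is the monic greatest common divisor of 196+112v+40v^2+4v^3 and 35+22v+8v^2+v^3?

7+3v+v^2

Repeated division with remainder:
  4v^3+40v^2+112v+196 = (4)(v^3+8v^2+22v+35) + (8v^2+24v+56)
  v^3+8v^2+22v+35 = ((1/8)v+5/8)(8v^2+24v+56) + (0)
Last nonzero remainder: 8v^2+24v+56. Dividing through by 8 gives the monic gcd v^2+3v+7.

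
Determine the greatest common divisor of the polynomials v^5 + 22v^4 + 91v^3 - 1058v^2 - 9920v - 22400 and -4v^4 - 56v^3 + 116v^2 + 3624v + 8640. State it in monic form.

v^2 + 2v - 80

Euclidean algorithm in ℚ[v]:
  v^5 + 22v^4 + 91v^3 - 1058v^2 - 9920v - 22400 = (-(1/4)v - 2)(-4v^4 - 56v^3 + 116v^2 + 3624v + 8640) + (8v^3 + 80v^2 - 512v - 5120)
  -4v^4 - 56v^3 + 116v^2 + 3624v + 8640 = (-(1/2)v - 2)(8v^3 + 80v^2 - 512v - 5120) + (20v^2 + 40v - 1600)
  8v^3 + 80v^2 - 512v - 5120 = ((2/5)v + 16/5)(20v^2 + 40v - 1600) + (0)
Last nonzero remainder: 20v^2 + 40v - 1600. Dividing through by 20 gives the monic gcd v^2 + 2v - 80.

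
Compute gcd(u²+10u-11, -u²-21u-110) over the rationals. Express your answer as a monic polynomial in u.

u+11

Euclidean algorithm in ℚ[u]:
  u²+10u-11 = (-1)(-u²-21u-110) + (-11u-121)
  -u²-21u-110 = ((1/11)u+10/11)(-11u-121) + (0)
Last nonzero remainder: -11u-121. Dividing through by -11 gives the monic gcd u+11.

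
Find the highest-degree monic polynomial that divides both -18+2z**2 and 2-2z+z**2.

1

Euclidean algorithm in ℚ[z]:
  2z**2-18 = (2)(z**2-2z+2) + (4z-22)
  z**2-2z+2 = ((1/4)z+7/8)(4z-22) + (85/4)
  4z-22 = ((16/85)z-88/85)(85/4) + (0)
The last nonzero remainder is the constant 85/4, so the polynomials are coprime and gcd = 1.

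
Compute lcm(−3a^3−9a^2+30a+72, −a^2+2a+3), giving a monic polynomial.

By polynomial division,
  −3a^3−9a^2+30a+72 = (3a+15)(−a^2+2a+3) + (−9a+27)
  −a^2+2a+3 = ((1/9)a+1/9)(−9a+27) + (0)
Last nonzero remainder: −9a+27. Dividing through by −9 gives the monic gcd a−3.
Then lcm(f, g) = f·g / gcd(f, g); expanding and making the result monic gives the answer.

a^4+4a^3−7a^2−34a−24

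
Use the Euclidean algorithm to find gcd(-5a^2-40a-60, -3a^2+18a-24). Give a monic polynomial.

1

Apply the Euclidean algorithm:
  -5a^2-40a-60 = (5/3)(-3a^2+18a-24) + (-70a-20)
  -3a^2+18a-24 = ((3/70)a-66/245)(-70a-20) + (-1440/49)
  -70a-20 = ((343/144)a+49/72)(-1440/49) + (0)
The last nonzero remainder is the constant -1440/49, so the polynomials are coprime and gcd = 1.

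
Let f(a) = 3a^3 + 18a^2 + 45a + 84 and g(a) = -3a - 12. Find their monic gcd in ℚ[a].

Repeated division with remainder:
  3a^3 + 18a^2 + 45a + 84 = (-a^2 - 2a - 7)(-3a - 12) + (0)
Last nonzero remainder: -3a - 12. Dividing through by -3 gives the monic gcd a + 4.

a + 4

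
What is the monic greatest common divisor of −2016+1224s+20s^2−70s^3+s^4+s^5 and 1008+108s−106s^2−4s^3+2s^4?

Apply the Euclidean algorithm:
  s^5+s^4−70s^3+20s^2+1224s−2016 = ((1/2)s+3/2)(2s^4−4s^3−106s^2+108s+1008) + (−11s^3+125s^2+558s−3528)
  2s^4−4s^3−106s^2+108s+1008 = (−(2/11)s−206/121)(−11s^3+125s^2+558s−3528) + ((25200/121)s^2+(50400/121)s−604800/121)
  −11s^3+125s^2+558s−3528 = (−(1331/25200)s+847/1200)((25200/121)s^2+(50400/121)s−604800/121) + (0)
Last nonzero remainder: (25200/121)s^2+(50400/121)s−604800/121. Dividing through by 25200/121 gives the monic gcd s^2+2s−24.

−24+2s+s^2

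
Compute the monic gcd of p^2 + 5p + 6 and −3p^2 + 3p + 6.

By polynomial division,
  p^2 + 5p + 6 = (−1/3)(−3p^2 + 3p + 6) + (6p + 8)
  −3p^2 + 3p + 6 = (−(1/2)p + 7/6)(6p + 8) + (−10/3)
  6p + 8 = (−(9/5)p − 12/5)(−10/3) + (0)
The last nonzero remainder is the constant −10/3, so the polynomials are coprime and gcd = 1.

1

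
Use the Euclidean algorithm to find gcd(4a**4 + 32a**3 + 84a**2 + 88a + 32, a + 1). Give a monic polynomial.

By polynomial division,
  4a**4 + 32a**3 + 84a**2 + 88a + 32 = (4a**3 + 28a**2 + 56a + 32)(a + 1) + (0)
The last nonzero remainder a + 1 is already monic.

a + 1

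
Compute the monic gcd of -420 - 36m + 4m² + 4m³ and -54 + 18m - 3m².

Euclidean algorithm in ℚ[m]:
  4m³ + 4m² - 36m - 420 = (-(4/3)m - 28/3)(-3m² + 18m - 54) + (60m - 924)
  -3m² + 18m - 54 = (-(1/20)m - 47/100)(60m - 924) + (-12207/25)
  60m - 924 = (-(500/4069)m + 7700/4069)(-12207/25) + (0)
The last nonzero remainder is the constant -12207/25, so the polynomials are coprime and gcd = 1.

1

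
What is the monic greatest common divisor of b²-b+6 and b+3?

1

Repeated division with remainder:
  b²-b+6 = (b-4)(b+3) + (18)
  b+3 = ((1/18)b+1/6)(18) + (0)
The last nonzero remainder is the constant 18, so the polynomials are coprime and gcd = 1.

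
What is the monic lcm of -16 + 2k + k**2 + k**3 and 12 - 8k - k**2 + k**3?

96 - 28k - 20k**2 - 3k**3 + 2k**4 + k**5

Apply the Euclidean algorithm:
  k**3 + k**2 + 2k - 16 = (k**3 - k**2 - 8k + 12) + (2k**2 + 10k - 28)
  k**3 - k**2 - 8k + 12 = ((1/2)k - 3)(2k**2 + 10k - 28) + (36k - 72)
  2k**2 + 10k - 28 = ((1/18)k + 7/18)(36k - 72) + (0)
Last nonzero remainder: 36k - 72. Dividing through by 36 gives the monic gcd k - 2.
Then lcm(f, g) = f·g / gcd(f, g); expanding and making the result monic gives the answer.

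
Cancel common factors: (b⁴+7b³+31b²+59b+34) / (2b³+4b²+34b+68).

Repeated division with remainder:
  b⁴+7b³+31b²+59b+34 = ((1/2)b+5/2)(2b³+4b²+34b+68) + (4b²-60b-136)
  2b³+4b²+34b+68 = ((1/2)b+17/2)(4b²-60b-136) + (612b+1224)
  4b²-60b-136 = ((1/153)b-1/9)(612b+1224) + (0)
Last nonzero remainder: 612b+1224. Dividing through by 612 gives the monic gcd b+2.
Cancel b+2 from numerator and denominator to get the reduced form.

(b³+5b²+21b+17)/(2b²+34)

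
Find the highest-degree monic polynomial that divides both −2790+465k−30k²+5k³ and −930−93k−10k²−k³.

93+k²

By polynomial division,
  5k³−30k²+465k−2790 = (−5)(−k³−10k²−93k−930) + (−80k²−7440)
  −k³−10k²−93k−930 = ((1/80)k+1/8)(−80k²−7440) + (0)
Last nonzero remainder: −80k²−7440. Dividing through by −80 gives the monic gcd k²+93.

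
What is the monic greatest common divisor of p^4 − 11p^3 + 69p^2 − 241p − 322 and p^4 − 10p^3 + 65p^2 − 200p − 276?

Repeated division with remainder:
  p^4 − 11p^3 + 69p^2 − 241p − 322 = (p^4 − 10p^3 + 65p^2 − 200p − 276) + (−p^3 + 4p^2 − 41p − 46)
  p^4 − 10p^3 + 65p^2 − 200p − 276 = (−p + 6)(−p^3 + 4p^2 − 41p − 46) + (0)
Last nonzero remainder: −p^3 + 4p^2 − 41p − 46. Dividing through by −1 gives the monic gcd p^3 − 4p^2 + 41p + 46.

p^3 − 4p^2 + 41p + 46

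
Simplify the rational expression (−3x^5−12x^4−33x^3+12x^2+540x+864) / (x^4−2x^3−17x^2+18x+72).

By polynomial division,
  −3x^5−12x^4−33x^3+12x^2+540x+864 = (−3x−18)(x^4−2x^3−17x^2+18x+72) + (−120x^3−240x^2+1080x+2160)
  x^4−2x^3−17x^2+18x+72 = (−(1/120)x+1/30)(−120x^3−240x^2+1080x+2160) + (0)
Last nonzero remainder: −120x^3−240x^2+1080x+2160. Dividing through by −120 gives the monic gcd x^3+2x^2−9x−18.
Cancel x^3+2x^2−9x−18 from numerator and denominator to get the reduced form.

(−3x^2−6x−48)/(x−4)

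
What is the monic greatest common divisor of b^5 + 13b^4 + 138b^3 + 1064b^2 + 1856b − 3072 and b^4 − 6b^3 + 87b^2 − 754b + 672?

Euclidean algorithm in ℚ[b]:
  b^5 + 13b^4 + 138b^3 + 1064b^2 + 1856b − 3072 = (b + 19)(b^4 − 6b^3 + 87b^2 − 754b + 672) + (165b^3 + 165b^2 + 15510b − 15840)
  b^4 − 6b^3 + 87b^2 − 754b + 672 = ((1/165)b − 7/165)(165b^3 + 165b^2 + 15510b − 15840) + (0)
Last nonzero remainder: 165b^3 + 165b^2 + 15510b − 15840. Dividing through by 165 gives the monic gcd b^3 + b^2 + 94b − 96.

b^3 + b^2 + 94b − 96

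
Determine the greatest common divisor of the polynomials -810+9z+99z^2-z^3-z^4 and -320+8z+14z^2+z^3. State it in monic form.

Euclidean algorithm in ℚ[z]:
  -z^4-z^3+99z^2+9z-810 = (-z+13)(z^3+14z^2+8z-320) + (-75z^2-415z+3350)
  z^3+14z^2+8z-320 = (-(1/75)z-127/1125)(-75z^2-415z+3350) + ((1309/225)z+2618/45)
  -75z^2-415z+3350 = (-(16875/1309)z+75375/1309)((1309/225)z+2618/45) + (0)
Last nonzero remainder: (1309/225)z+2618/45. Dividing through by 1309/225 gives the monic gcd z+10.

10+z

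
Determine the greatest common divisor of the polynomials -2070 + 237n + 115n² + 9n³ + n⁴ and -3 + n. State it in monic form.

-3 + n

By polynomial division,
  n⁴ + 9n³ + 115n² + 237n - 2070 = (n³ + 12n² + 151n + 690)(n - 3) + (0)
The last nonzero remainder n - 3 is already monic.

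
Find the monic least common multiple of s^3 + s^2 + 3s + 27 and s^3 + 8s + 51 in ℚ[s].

s^5 − 2s^4 + 17s^3 + 35s^2 − 30s + 459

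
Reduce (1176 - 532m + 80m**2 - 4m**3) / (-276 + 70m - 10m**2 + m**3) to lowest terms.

(-196 + 56m - 4m**2)/(46 - 4m + m**2)

By polynomial division,
  -4m**3 + 80m**2 - 532m + 1176 = (-4)(m**3 - 10m**2 + 70m - 276) + (40m**2 - 252m + 72)
  m**3 - 10m**2 + 70m - 276 = ((1/40)m - 37/400)(40m**2 - 252m + 72) + ((4489/100)m - 13467/50)
  40m**2 - 252m + 72 = ((4000/4489)m - 1200/4489)((4489/100)m - 13467/50) + (0)
Last nonzero remainder: (4489/100)m - 13467/50. Dividing through by 4489/100 gives the monic gcd m - 6.
Cancel m - 6 from numerator and denominator to get the reduced form.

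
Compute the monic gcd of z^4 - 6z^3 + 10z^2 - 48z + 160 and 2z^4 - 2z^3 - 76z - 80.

Repeated division with remainder:
  z^4 - 6z^3 + 10z^2 - 48z + 160 = (1/2)(2z^4 - 2z^3 - 76z - 80) + (-5z^3 + 10z^2 - 10z + 200)
  2z^4 - 2z^3 - 76z - 80 = (-(2/5)z - 2/5)(-5z^3 + 10z^2 - 10z + 200) + (0)
Last nonzero remainder: -5z^3 + 10z^2 - 10z + 200. Dividing through by -5 gives the monic gcd z^3 - 2z^2 + 2z - 40.

z^3 - 2z^2 + 2z - 40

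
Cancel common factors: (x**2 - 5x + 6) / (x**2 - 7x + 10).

By polynomial division,
  x**2 - 5x + 6 = (x**2 - 7x + 10) + (2x - 4)
  x**2 - 7x + 10 = ((1/2)x - 5/2)(2x - 4) + (0)
Last nonzero remainder: 2x - 4. Dividing through by 2 gives the monic gcd x - 2.
Cancel x - 2 from numerator and denominator to get the reduced form.

(x - 3)/(x - 5)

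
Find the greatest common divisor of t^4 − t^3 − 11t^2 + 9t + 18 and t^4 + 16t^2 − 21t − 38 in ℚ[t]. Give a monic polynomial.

Repeated division with remainder:
  t^4 − t^3 − 11t^2 + 9t + 18 = (t^4 + 16t^2 − 21t − 38) + (−t^3 − 27t^2 + 30t + 56)
  t^4 + 16t^2 − 21t − 38 = (−t + 27)(−t^3 − 27t^2 + 30t + 56) + (775t^2 − 775t − 1550)
  −t^3 − 27t^2 + 30t + 56 = (−(1/775)t − 28/775)(775t^2 − 775t − 1550) + (0)
Last nonzero remainder: 775t^2 − 775t − 1550. Dividing through by 775 gives the monic gcd t^2 − t − 2.

t^2 − t − 2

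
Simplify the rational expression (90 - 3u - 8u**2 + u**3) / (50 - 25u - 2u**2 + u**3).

Repeated division with remainder:
  u**3 - 8u**2 - 3u + 90 = (u**3 - 2u**2 - 25u + 50) + (-6u**2 + 22u + 40)
  u**3 - 2u**2 - 25u + 50 = (-(1/6)u - 5/18)(-6u**2 + 22u + 40) + (-(110/9)u + 550/9)
  -6u**2 + 22u + 40 = ((27/55)u + 36/55)(-(110/9)u + 550/9) + (0)
Last nonzero remainder: -(110/9)u + 550/9. Dividing through by -110/9 gives the monic gcd u - 5.
Cancel u - 5 from numerator and denominator to get the reduced form.

(-18 - 3u + u**2)/(-10 + 3u + u**2)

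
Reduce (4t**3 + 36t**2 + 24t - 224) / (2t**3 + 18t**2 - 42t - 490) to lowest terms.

Apply the Euclidean algorithm:
  4t**3 + 36t**2 + 24t - 224 = (2)(2t**3 + 18t**2 - 42t - 490) + (108t + 756)
  2t**3 + 18t**2 - 42t - 490 = ((1/54)t**2 + (1/27)t - 35/54)(108t + 756) + (0)
Last nonzero remainder: 108t + 756. Dividing through by 108 gives the monic gcd t + 7.
Cancel t + 7 from numerator and denominator to get the reduced form.

(2t**2 + 4t - 16)/(t**2 + 2t - 35)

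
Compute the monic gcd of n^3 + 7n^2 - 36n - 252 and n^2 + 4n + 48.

Apply the Euclidean algorithm:
  n^3 + 7n^2 - 36n - 252 = (n + 3)(n^2 + 4n + 48) + (-96n - 396)
  n^2 + 4n + 48 = (-(1/96)n + 1/768)(-96n - 396) + (3105/64)
  -96n - 396 = (-(2048/1035)n - 2816/345)(3105/64) + (0)
The last nonzero remainder is the constant 3105/64, so the polynomials are coprime and gcd = 1.

1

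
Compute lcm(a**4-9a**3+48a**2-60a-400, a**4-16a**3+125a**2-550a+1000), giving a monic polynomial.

a**5-14a**4+93a**3-300a**2-100a+2000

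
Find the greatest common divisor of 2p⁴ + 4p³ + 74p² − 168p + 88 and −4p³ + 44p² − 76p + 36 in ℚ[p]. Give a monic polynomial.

Apply the Euclidean algorithm:
  2p⁴ + 4p³ + 74p² − 168p + 88 = (−(1/2)p − 13/2)(−4p³ + 44p² − 76p + 36) + (322p² − 644p + 322)
  −4p³ + 44p² − 76p + 36 = (−(2/161)p + 18/161)(322p² − 644p + 322) + (0)
Last nonzero remainder: 322p² − 644p + 322. Dividing through by 322 gives the monic gcd p² − 2p + 1.

p² − 2p + 1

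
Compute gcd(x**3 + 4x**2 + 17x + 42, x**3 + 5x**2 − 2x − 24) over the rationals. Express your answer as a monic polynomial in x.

x + 3

Repeated division with remainder:
  x**3 + 4x**2 + 17x + 42 = (x**3 + 5x**2 − 2x − 24) + (−x**2 + 19x + 66)
  x**3 + 5x**2 − 2x − 24 = (−x − 24)(−x**2 + 19x + 66) + (520x + 1560)
  −x**2 + 19x + 66 = (−(1/520)x + 11/260)(520x + 1560) + (0)
Last nonzero remainder: 520x + 1560. Dividing through by 520 gives the monic gcd x + 3.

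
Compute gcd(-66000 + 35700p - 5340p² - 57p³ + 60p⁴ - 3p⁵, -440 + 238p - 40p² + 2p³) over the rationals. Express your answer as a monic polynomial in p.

Euclidean algorithm in ℚ[p]:
  -3p⁵ + 60p⁴ - 57p³ - 5340p² + 35700p - 66000 = (-(3/2)p² + 150)(2p³ - 40p² + 238p - 440) + (0)
Last nonzero remainder: 2p³ - 40p² + 238p - 440. Dividing through by 2 gives the monic gcd p³ - 20p² + 119p - 220.

-220 + 119p - 20p² + p³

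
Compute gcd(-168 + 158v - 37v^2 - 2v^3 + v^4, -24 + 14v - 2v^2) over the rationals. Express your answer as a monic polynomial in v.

Euclidean algorithm in ℚ[v]:
  v^4 - 2v^3 - 37v^2 + 158v - 168 = (-(1/2)v^2 - (5/2)v + 7)(-2v^2 + 14v - 24) + (0)
Last nonzero remainder: -2v^2 + 14v - 24. Dividing through by -2 gives the monic gcd v^2 - 7v + 12.

12 - 7v + v^2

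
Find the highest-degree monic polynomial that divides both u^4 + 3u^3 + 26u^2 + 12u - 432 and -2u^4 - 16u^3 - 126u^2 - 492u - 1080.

Apply the Euclidean algorithm:
  u^4 + 3u^3 + 26u^2 + 12u - 432 = (-1/2)(-2u^4 - 16u^3 - 126u^2 - 492u - 1080) + (-5u^3 - 37u^2 - 234u - 972)
  -2u^4 - 16u^3 - 126u^2 - 492u - 1080 = ((2/5)u + 6/25)(-5u^3 - 37u^2 - 234u - 972) + (-(588/25)u^2 - (1176/25)u - 21168/25)
  -5u^3 - 37u^2 - 234u - 972 = ((125/588)u + 225/196)(-(588/25)u^2 - (1176/25)u - 21168/25) + (0)
Last nonzero remainder: -(588/25)u^2 - (1176/25)u - 21168/25. Dividing through by -588/25 gives the monic gcd u^2 + 2u + 36.

u^2 + 2u + 36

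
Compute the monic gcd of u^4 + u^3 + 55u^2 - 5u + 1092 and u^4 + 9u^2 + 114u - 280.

Repeated division with remainder:
  u^4 + u^3 + 55u^2 - 5u + 1092 = (u^4 + 9u^2 + 114u - 280) + (u^3 + 46u^2 - 119u + 1372)
  u^4 + 9u^2 + 114u - 280 = (u - 46)(u^3 + 46u^2 - 119u + 1372) + (2244u^2 - 6732u + 62832)
  u^3 + 46u^2 - 119u + 1372 = ((1/2244)u + 49/2244)(2244u^2 - 6732u + 62832) + (0)
Last nonzero remainder: 2244u^2 - 6732u + 62832. Dividing through by 2244 gives the monic gcd u^2 - 3u + 28.

u^2 - 3u + 28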